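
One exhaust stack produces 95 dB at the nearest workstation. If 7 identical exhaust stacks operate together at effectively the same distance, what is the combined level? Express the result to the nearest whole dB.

103 dB

N identical incoherent sources raise the level by 10·log₁₀ N.
L_total = 95 + 10·log₁₀(7) = 95 + 8.451 = 103.45 dB.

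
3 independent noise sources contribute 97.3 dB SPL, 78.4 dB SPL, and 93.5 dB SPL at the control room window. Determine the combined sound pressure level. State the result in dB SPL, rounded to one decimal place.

98.9 dB SPL

For uncorrelated sources the intensities add, so convert each level to linear form, sum, and take 10·log₁₀ of the total.
Σ 10^(L/10) = 10^(97.3/10) + 10^(78.4/10) + 10^(93.5/10) = 7.678e+09.
L_total = 10·log₁₀(7.678e+09) = 98.85 dB SPL.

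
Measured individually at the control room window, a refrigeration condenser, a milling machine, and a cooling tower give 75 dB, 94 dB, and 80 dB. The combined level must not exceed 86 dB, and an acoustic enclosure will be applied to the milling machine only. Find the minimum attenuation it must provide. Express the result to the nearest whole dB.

10 dB

The untreated sources together contribute 10^(75/10) + 10^(80/10) = 1.316e+08, i.e. 81.19 dB.
To meet 86 dB overall, the treated milling machine may contribute at most 10^(86/10) − 1.316e+08 = 2.665e+08, i.e. 84.26 dB.
So the milling machine must be reduced from 94 to 84.26 dB: IL = 9.74 dB.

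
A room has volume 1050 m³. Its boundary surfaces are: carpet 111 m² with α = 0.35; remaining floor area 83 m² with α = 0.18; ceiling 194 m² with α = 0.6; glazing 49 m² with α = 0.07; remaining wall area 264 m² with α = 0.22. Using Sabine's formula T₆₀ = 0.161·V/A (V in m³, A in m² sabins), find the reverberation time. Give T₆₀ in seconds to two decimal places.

A = Σ Sᵢαᵢ = 111·0.35 + 83·0.18 + 194·0.6 + 49·0.07 + 264·0.22 = 231.70 m².
T₆₀ = 0.161 × 1050 / 231.70 = 0.730 s.

0.73 s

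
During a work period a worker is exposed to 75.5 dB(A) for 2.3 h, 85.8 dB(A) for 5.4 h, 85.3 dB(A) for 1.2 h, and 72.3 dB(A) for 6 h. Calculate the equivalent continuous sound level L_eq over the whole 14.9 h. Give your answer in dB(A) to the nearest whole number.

82 dB(A)

The energy average is taken in the linear domain: L_eq = 10·log₁₀[(Σ tᵢ·10^(Lᵢ/10))/T], T = 14.9 h.
Σ tᵢ·10^(Lᵢ/10) = 2.3·10^(75.5/10) + 5.4·10^(85.8/10) + 1.2·10^(85.3/10) + 6·10^(72.3/10) = 2.643e+09.
L_eq = 10·log₁₀(2.643e+09/14.9) = 82.49 dB(A).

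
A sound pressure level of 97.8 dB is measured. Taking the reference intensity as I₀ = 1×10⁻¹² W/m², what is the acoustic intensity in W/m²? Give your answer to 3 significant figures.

I = I₀·10^(L/10) = 10⁻¹² × 10^(97.8/10) = 10^(-2.220).

0.00603 W/m²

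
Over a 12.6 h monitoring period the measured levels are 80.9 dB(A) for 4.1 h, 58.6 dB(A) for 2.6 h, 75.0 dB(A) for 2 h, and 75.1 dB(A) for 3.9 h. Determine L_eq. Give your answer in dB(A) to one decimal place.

77.4 dB(A)

The energy average is taken in the linear domain: L_eq = 10·log₁₀[(Σ tᵢ·10^(Lᵢ/10))/T], T = 12.6 h.
Σ tᵢ·10^(Lᵢ/10) = 4.1·10^(80.9/10) + 2.6·10^(58.6/10) + 2·10^(75.0/10) + 3.9·10^(75.1/10) = 6.957e+08.
L_eq = 10·log₁₀(6.957e+08/12.6) = 77.42 dB(A).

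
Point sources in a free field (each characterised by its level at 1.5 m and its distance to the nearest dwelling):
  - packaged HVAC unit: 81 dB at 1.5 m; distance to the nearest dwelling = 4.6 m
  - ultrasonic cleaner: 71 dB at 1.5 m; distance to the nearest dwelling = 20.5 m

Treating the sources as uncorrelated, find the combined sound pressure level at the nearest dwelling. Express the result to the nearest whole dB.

71 dB

Apply inverse-square spreading to bring every level to the receiver, then sum 10^(L/10).
packaged HVAC unit: 81 − 20·log₁₀(4.6/1.5) = 81 − 9.73 = 71.27 dB.
ultrasonic cleaner: 71 − 20·log₁₀(20.5/1.5) = 71 − 22.71 = 48.29 dB.
Σ 10^(L/10) = 1.345e+07 → L_total = 10·log₁₀(1.345e+07) = 71.29 dB.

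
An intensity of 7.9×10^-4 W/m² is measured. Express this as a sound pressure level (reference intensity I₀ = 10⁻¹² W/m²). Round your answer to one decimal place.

89.0 dB

Dividing by I₀ shifts the exponent by 12: I/I₀ = 7.9×10^8.
L = 10·(0.8976 + 8) = 88.98 dB.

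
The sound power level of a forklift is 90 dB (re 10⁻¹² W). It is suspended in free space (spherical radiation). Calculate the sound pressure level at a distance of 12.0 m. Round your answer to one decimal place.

57.4 dB

Free-field spherical radiation: L_p = L_w − 10·log₁₀(4π·r²), r = 12.0 m.
4π·r² = 1810 m², 10·log₁₀ of that is 32.576 dB.
L_p = 90 − 32.576 = 57.42 dB.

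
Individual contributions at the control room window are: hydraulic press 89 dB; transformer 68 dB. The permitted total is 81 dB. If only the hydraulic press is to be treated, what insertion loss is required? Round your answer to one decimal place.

8.2 dB

Everything except the hydraulic press sums to 10^(68/10) = 6.310e+06 in linear terms, 68.00 dB.
To meet 81 dB overall, the treated hydraulic press may contribute at most 10^(81/10) − 6.310e+06 = 1.196e+08, i.e. 80.78 dB.
Required insertion loss = 89 − 80.78 = 8.22 dB.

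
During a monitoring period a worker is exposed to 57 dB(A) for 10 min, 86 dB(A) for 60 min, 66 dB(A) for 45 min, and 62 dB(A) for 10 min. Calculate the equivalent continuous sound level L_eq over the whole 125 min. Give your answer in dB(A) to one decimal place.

L_eq = 10·log₁₀[(1/T)·Σ tᵢ·10^(Lᵢ/10)] with T = 125 min.
Σ tᵢ·10^(Lᵢ/10) = 10·10^(57/10) + 60·10^(86/10) + 45·10^(66/10) + 10·10^(62/10) = 2.409e+10.
L_eq = 10·log₁₀(2.409e+10/125) = 82.85 dB(A).

82.8 dB(A)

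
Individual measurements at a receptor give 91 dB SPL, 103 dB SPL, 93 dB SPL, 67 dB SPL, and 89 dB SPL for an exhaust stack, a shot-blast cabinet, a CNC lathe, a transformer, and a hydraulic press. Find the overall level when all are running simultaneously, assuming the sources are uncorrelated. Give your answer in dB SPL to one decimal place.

103.8 dB SPL

For uncorrelated sources the intensities add, so convert each level to linear form, sum, and take 10·log₁₀ of the total.
Σ 10^(L/10) = 10^(91/10) + 10^(103/10) + 10^(93/10) + 10^(67/10) + 10^(89/10) = 2.401e+10.
L_total = 10·log₁₀(2.401e+10) = 103.80 dB SPL.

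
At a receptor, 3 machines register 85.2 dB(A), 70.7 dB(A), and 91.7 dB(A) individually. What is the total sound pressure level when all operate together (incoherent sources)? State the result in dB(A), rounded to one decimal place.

92.6 dB(A)

Incoherent sources combine by intensity addition: L_total = 10·log₁₀(Σ 10^(L_i/10)).
Σ 10^(L/10) = 10^(85.2/10) + 10^(70.7/10) + 10^(91.7/10) = 1.822e+09.
L_total = 10·log₁₀(1.822e+09) = 92.61 dB(A).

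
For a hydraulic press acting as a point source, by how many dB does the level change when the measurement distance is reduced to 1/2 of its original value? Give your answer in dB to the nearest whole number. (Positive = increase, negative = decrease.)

Point-source spreading: ΔL = −20·log₁₀(r₂/r₁).
ΔL = −20·log₁₀(0.5) = +6.02 dB.

+6 dB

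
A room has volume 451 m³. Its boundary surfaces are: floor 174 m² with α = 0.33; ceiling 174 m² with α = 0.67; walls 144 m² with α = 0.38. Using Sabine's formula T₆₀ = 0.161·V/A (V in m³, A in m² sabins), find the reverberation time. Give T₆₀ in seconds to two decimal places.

Total absorption A = 174·0.33 + 174·0.67 + 144·0.38 = 228.72 m² sabins.
T₆₀ = 0.161·V/A = 0.161·451/228.72 = 0.317 s.

0.32 s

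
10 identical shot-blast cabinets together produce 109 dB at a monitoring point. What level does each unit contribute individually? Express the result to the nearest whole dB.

99 dB

10 equal contributions raise the level by 10·log₁₀ 10 = 10.000 dB, so each unit alone gives 109 − 10.000.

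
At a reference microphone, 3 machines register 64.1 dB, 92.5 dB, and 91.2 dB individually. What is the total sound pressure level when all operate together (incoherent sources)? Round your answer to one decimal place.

94.9 dB

For uncorrelated sources the intensities add, so convert each level to linear form, sum, and take 10·log₁₀ of the total.
Σ 10^(L/10) = 10^(64.1/10) + 10^(92.5/10) + 10^(91.2/10) = 3.099e+09.
L_total = 10·log₁₀(3.099e+09) = 94.91 dB.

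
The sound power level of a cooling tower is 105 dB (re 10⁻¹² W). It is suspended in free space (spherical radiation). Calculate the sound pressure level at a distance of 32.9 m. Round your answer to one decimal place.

The power spreads over a sphere of area 4π·r², so L_p = L_w − 10·log₁₀(4π·r²).
4π·r² = 1.36e+04 m², 10·log₁₀ of that is 41.336 dB.
L_p = 105 − 41.336 = 63.66 dB.

63.7 dB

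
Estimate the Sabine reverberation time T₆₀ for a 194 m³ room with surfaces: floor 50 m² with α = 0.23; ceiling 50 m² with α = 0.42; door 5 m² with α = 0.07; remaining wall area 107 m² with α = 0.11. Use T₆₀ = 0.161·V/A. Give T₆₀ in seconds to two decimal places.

Total absorption A = 50·0.23 + 50·0.42 + 5·0.07 + 107·0.11 = 44.62 m² sabins.
T₆₀ = 0.161 × 194 / 44.62 = 0.700 s.

0.70 s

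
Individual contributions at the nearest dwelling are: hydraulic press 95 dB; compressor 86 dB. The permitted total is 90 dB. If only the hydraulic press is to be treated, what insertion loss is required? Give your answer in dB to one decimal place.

Fixed contribution from the other source: Σ 10^(L/10) = 10^(86/10) = 3.981e+08 (86.00 dB).
To meet 90 dB overall, the treated hydraulic press may contribute at most 10^(90/10) − 3.981e+08 = 6.019e+08, i.e. 87.80 dB.
So the hydraulic press must be reduced from 95 to 87.80 dB: IL = 7.20 dB.

7.2 dB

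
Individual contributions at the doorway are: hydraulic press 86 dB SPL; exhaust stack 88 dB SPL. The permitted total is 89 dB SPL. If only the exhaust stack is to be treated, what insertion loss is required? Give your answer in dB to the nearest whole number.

The untreated sources together contribute 10^(86/10) = 3.981e+08, i.e. 86.00 dB SPL.
The limit corresponds to 10^(89/10) = 7.943e+08; subtracting the fixed part leaves 3.962e+08 for the exhaust stack, i.e. 85.98 dB SPL.
Required insertion loss = 88 − 85.98 = 2.02 dB.

2 dB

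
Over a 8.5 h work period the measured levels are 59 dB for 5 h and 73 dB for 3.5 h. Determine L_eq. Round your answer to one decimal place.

L_eq = 10·log₁₀[(1/T)·Σ tᵢ·10^(Lᵢ/10)] with T = 8.5 h.
Σ tᵢ·10^(Lᵢ/10) = 5·10^(59/10) + 3.5·10^(73/10) = 7.381e+07.
L_eq = 10·log₁₀(7.381e+07/8.5) = 69.39 dB.

69.4 dB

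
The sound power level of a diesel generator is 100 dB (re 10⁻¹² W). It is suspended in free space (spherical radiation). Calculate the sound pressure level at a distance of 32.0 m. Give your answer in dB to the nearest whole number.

59 dB

L_p = L_w − 10·log₁₀(4π·r²) with r = 32.0 m.
4π·r² = 1.287e+04 m², 10·log₁₀ of that is 41.095 dB.
L_p = 100 − 41.095 = 58.90 dB.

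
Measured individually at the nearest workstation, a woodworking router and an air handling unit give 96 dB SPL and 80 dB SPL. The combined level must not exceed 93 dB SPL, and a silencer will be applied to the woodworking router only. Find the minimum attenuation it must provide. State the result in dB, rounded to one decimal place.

Everything except the woodworking router sums to 10^(80/10) = 1.000e+08 in linear terms, 80.00 dB SPL.
The limit corresponds to 10^(93/10) = 1.995e+09; subtracting the fixed part leaves 1.895e+09 for the woodworking router, i.e. 92.78 dB SPL.
So the woodworking router must be reduced from 96 to 92.78 dB SPL: IL = 3.22 dB.

3.2 dB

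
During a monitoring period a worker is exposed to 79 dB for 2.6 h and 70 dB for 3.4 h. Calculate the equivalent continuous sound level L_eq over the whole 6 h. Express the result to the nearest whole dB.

Weight each interval's intensity by its duration and average over T = 6 h:
Σ tᵢ·10^(Lᵢ/10) = 2.6·10^(79/10) + 3.4·10^(70/10) = 2.405e+08.
L_eq = 10·log₁₀(2.405e+08/6) = 76.03 dB.

76 dB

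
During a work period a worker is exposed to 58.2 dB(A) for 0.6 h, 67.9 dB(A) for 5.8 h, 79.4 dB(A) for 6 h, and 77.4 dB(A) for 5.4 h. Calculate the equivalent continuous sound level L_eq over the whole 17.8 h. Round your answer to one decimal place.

L_eq = 10·log₁₀[(1/T)·Σ tᵢ·10^(Lᵢ/10)] with T = 17.8 h.
Σ tᵢ·10^(Lᵢ/10) = 0.6·10^(58.2/10) + 5.8·10^(67.9/10) + 6·10^(79.4/10) + 5.4·10^(77.4/10) = 8.555e+08.
L_eq = 10·log₁₀(8.555e+08/17.8) = 76.82 dB(A).

76.8 dB(A)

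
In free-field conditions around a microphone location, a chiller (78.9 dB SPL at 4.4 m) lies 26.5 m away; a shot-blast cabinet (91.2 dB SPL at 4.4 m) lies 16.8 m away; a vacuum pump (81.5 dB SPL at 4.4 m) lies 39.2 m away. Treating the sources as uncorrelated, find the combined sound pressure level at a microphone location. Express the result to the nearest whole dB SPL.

Propagate each source to the receiver with L = L_ref − 20·log₁₀(r/r_ref), then add intensities.
chiller: 78.9 − 20·log₁₀(26.5/4.4) = 78.9 − 15.60 = 63.30 dB SPL.
shot-blast cabinet: 91.2 − 20·log₁₀(16.8/4.4) = 91.2 − 11.64 = 79.56 dB SPL.
vacuum pump: 81.5 − 20·log₁₀(39.2/4.4) = 81.5 − 19.00 = 62.50 dB SPL.
Σ 10^(L/10) = 9.434e+07 → L_total = 10·log₁₀(9.434e+07) = 79.75 dB SPL.

80 dB SPL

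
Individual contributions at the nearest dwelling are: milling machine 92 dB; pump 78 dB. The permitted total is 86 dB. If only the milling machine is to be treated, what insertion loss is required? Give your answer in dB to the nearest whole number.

Everything except the milling machine sums to 10^(78/10) = 6.310e+07 in linear terms, 78.00 dB.
To meet 86 dB overall, the treated milling machine may contribute at most 10^(86/10) − 6.310e+07 = 3.350e+08, i.e. 85.25 dB.
Required insertion loss = 92 − 85.25 = 6.75 dB.

7 dB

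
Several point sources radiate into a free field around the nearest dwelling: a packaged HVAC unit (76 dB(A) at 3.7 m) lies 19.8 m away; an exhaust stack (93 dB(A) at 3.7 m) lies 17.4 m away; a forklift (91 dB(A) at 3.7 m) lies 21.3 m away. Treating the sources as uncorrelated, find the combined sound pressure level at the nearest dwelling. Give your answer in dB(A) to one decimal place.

First find each source's level at the receiver (point-source: −20·log₁₀(r/r_ref)), then combine on an intensity basis.
packaged HVAC unit: 76 − 20·log₁₀(19.8/3.7) = 76 − 14.57 = 61.43 dB(A).
exhaust stack: 93 − 20·log₁₀(17.4/3.7) = 93 − 13.45 = 79.55 dB(A).
forklift: 91 − 20·log₁₀(21.3/3.7) = 91 − 15.20 = 75.80 dB(A).
Σ 10^(L/10) = 1.296e+08 → L_total = 10·log₁₀(1.296e+08) = 81.13 dB(A).

81.1 dB(A)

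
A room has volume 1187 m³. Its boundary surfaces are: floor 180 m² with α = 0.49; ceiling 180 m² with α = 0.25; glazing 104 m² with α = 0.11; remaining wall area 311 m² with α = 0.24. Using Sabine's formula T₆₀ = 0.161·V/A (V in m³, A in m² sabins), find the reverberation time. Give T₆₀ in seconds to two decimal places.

0.87 s

Total absorption A = 180·0.49 + 180·0.25 + 104·0.11 + 311·0.24 = 219.28 m² sabins.
T₆₀ = 0.161·V/A = 0.161·1187/219.28 = 0.872 s.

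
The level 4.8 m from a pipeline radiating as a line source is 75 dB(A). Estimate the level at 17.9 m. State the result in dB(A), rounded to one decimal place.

69.3 dB(A)

Cylindrical spreading from a line source gives a 10·log₁₀(r₂/r₁) drop.
L₂ = 75 − 10·log₁₀(17.9/4.8) = 75 − 5.716 = 69.28 dB(A).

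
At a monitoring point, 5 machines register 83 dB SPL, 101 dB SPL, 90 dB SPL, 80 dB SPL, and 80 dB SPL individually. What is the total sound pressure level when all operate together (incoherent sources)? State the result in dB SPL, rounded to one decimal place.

101.5 dB SPL

For uncorrelated sources the intensities add, so convert each level to linear form, sum, and take 10·log₁₀ of the total.
Σ 10^(L/10) = 10^(83/10) + 10^(101/10) + 10^(90/10) + 10^(80/10) + 10^(80/10) = 1.399e+10.
L_total = 10·log₁₀(1.399e+10) = 101.46 dB SPL.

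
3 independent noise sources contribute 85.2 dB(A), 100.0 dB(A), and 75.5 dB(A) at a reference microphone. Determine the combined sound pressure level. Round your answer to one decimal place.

Incoherent sources combine by intensity addition: L_total = 10·log₁₀(Σ 10^(L_i/10)).
Σ 10^(L/10) = 10^(85.2/10) + 10^(100.0/10) + 10^(75.5/10) = 1.037e+10.
L_total = 10·log₁₀(1.037e+10) = 100.16 dB(A).

100.2 dB(A)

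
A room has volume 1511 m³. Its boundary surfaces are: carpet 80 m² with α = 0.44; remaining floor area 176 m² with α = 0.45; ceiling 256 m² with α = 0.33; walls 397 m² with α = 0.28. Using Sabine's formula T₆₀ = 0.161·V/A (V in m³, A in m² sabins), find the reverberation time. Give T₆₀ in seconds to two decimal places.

Total absorption A = 80·0.44 + 176·0.45 + 256·0.33 + 397·0.28 = 310.04 m² sabins.
T₆₀ = 0.161·V/A = 0.161·1511/310.04 = 0.785 s.

0.78 s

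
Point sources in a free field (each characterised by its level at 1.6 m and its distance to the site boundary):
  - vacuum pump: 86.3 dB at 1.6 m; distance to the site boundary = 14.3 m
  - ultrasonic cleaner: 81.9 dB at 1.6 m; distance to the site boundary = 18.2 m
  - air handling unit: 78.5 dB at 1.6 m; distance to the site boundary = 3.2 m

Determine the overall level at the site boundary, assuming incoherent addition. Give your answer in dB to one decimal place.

73.8 dB

First find each source's level at the receiver (point-source: −20·log₁₀(r/r_ref)), then combine on an intensity basis.
vacuum pump: 86.3 − 20·log₁₀(14.3/1.6) = 86.3 − 19.02 = 67.28 dB.
ultrasonic cleaner: 81.9 − 20·log₁₀(18.2/1.6) = 81.9 − 21.12 = 60.78 dB.
air handling unit: 78.5 − 20·log₁₀(3.2/1.6) = 78.5 − 6.02 = 72.48 dB.
Σ 10^(L/10) = 2.424e+07 → L_total = 10·log₁₀(2.424e+07) = 73.84 dB.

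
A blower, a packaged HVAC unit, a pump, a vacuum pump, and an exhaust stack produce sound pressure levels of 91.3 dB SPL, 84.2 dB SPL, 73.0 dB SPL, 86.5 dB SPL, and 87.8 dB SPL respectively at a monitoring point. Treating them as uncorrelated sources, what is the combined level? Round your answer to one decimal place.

94.3 dB SPL

Incoherent sources combine by intensity addition: L_total = 10·log₁₀(Σ 10^(L_i/10)).
Σ 10^(L/10) = 10^(91.3/10) + 10^(84.2/10) + 10^(73.0/10) + 10^(86.5/10) + 10^(87.8/10) = 2.681e+09.
L_total = 10·log₁₀(2.681e+09) = 94.28 dB SPL.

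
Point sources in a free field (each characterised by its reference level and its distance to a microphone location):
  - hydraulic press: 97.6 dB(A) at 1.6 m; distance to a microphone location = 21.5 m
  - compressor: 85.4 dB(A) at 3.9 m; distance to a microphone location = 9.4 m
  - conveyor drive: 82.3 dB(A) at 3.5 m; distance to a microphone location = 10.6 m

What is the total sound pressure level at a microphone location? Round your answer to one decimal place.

80.4 dB(A)

Propagate each source to the receiver with L = L_ref − 20·log₁₀(r/r_ref), then add intensities.
hydraulic press: 97.6 − 20·log₁₀(21.5/1.6) = 97.6 − 22.57 = 75.03 dB(A).
compressor: 85.4 − 20·log₁₀(9.4/3.9) = 85.4 − 7.64 = 77.76 dB(A).
conveyor drive: 82.3 − 20·log₁₀(10.6/3.5) = 82.3 − 9.62 = 72.68 dB(A).
Σ 10^(L/10) = 1.101e+08 → L_total = 10·log₁₀(1.101e+08) = 80.42 dB(A).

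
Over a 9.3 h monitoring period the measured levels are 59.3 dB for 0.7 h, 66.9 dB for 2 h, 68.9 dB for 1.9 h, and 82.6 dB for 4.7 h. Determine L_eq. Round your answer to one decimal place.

79.8 dB

The energy average is taken in the linear domain: L_eq = 10·log₁₀[(Σ tᵢ·10^(Lᵢ/10))/T], T = 9.3 h.
Σ tᵢ·10^(Lᵢ/10) = 0.7·10^(59.3/10) + 2·10^(66.9/10) + 1.9·10^(68.9/10) + 4.7·10^(82.6/10) = 8.804e+08.
L_eq = 10·log₁₀(8.804e+08/9.3) = 79.76 dB.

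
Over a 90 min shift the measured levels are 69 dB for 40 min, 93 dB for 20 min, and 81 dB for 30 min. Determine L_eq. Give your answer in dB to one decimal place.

L_eq = 10·log₁₀[(1/T)·Σ tᵢ·10^(Lᵢ/10)] with T = 90 min.
Σ tᵢ·10^(Lᵢ/10) = 40·10^(69/10) + 20·10^(93/10) + 30·10^(81/10) = 4.400e+10.
L_eq = 10·log₁₀(4.400e+10/90) = 86.89 dB.

86.9 dB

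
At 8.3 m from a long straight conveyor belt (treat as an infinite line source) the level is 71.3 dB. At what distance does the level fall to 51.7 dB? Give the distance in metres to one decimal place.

757.0 m

For a line source L₁ − L₂ = 10·log₁₀(r₂/r₁), so r₂ = r₁·10^((L₁−L₂)/10).
r₂ = 8.3·10^((71.3−51.7)/10) = 8.3·10^(19.6/10) = 756.97 m.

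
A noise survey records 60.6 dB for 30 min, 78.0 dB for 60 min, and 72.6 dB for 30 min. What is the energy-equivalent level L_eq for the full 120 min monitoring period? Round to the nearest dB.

Weight each interval's intensity by its duration and average over T = 120 min:
Σ tᵢ·10^(Lᵢ/10) = 30·10^(60.6/10) + 60·10^(78.0/10) + 30·10^(72.6/10) = 4.366e+09.
L_eq = 10·log₁₀(4.366e+09/120) = 75.61 dB.

76 dB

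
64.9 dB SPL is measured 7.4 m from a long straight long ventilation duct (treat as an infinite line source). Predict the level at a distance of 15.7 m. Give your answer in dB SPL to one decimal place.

61.6 dB SPL

Cylindrical spreading from a line source gives a 10·log₁₀(r₂/r₁) drop.
L₂ = 64.9 − 10·log₁₀(15.7/7.4) = 64.9 − 3.267 = 61.63 dB SPL.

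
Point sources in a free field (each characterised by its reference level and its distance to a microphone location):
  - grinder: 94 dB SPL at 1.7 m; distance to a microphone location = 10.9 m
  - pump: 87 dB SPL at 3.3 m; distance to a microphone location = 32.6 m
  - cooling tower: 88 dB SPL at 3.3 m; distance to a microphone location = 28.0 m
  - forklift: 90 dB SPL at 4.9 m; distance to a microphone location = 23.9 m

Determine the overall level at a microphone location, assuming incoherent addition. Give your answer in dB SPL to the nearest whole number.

Propagate each source to the receiver with L = L_ref − 20·log₁₀(r/r_ref), then add intensities.
grinder: 94 − 20·log₁₀(10.9/1.7) = 94 − 16.14 = 77.86 dB SPL.
pump: 87 − 20·log₁₀(32.6/3.3) = 87 − 19.89 = 67.11 dB SPL.
cooling tower: 88 − 20·log₁₀(28.0/3.3) = 88 − 18.57 = 69.43 dB SPL.
forklift: 90 − 20·log₁₀(23.9/4.9) = 90 − 13.76 = 76.24 dB SPL.
Σ 10^(L/10) = 1.170e+08 → L_total = 10·log₁₀(1.170e+08) = 80.68 dB SPL.

81 dB SPL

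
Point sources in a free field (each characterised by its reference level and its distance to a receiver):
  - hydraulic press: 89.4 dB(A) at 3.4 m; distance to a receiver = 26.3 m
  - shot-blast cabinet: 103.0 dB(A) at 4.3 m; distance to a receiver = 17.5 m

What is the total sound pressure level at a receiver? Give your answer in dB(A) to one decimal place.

90.9 dB(A)

Propagate each source to the receiver with L = L_ref − 20·log₁₀(r/r_ref), then add intensities.
hydraulic press: 89.4 − 20·log₁₀(26.3/3.4) = 89.4 − 17.77 = 71.63 dB(A).
shot-blast cabinet: 103.0 − 20·log₁₀(17.5/4.3) = 103.0 − 12.19 = 90.81 dB(A).
Σ 10^(L/10) = 1.219e+09 → L_total = 10·log₁₀(1.219e+09) = 90.86 dB(A).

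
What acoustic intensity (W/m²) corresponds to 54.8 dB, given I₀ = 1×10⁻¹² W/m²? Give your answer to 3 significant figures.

3.02e-07 W/m²

L = 10·log₁₀(I/I₀) ⇒ I = I₀·10^(L/10) = 10⁻¹² × 10^5.48.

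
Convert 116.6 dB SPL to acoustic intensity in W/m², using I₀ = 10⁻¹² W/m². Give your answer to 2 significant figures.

I = I₀·10^(L/10) = 10⁻¹² × 10^(116.6/10) = 10^(-0.340).

0.46 W/m²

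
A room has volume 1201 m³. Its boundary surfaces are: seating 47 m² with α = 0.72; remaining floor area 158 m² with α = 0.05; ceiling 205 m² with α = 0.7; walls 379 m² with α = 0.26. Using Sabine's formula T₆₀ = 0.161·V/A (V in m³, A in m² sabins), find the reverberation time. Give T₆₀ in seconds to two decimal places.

Summing Sᵢαᵢ: 47·0.72 + 158·0.05 + 205·0.7 + 379·0.26 = 283.78 m².
T₆₀ = 0.161·V/A = 0.161·1201/283.78 = 0.681 s.

0.68 s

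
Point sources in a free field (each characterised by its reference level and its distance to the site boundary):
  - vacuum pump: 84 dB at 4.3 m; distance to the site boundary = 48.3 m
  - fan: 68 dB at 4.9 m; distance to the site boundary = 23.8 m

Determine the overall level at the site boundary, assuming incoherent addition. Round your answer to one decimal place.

Propagate each source to the receiver with L = L_ref − 20·log₁₀(r/r_ref), then add intensities.
vacuum pump: 84 − 20·log₁₀(48.3/4.3) = 84 − 21.01 = 62.99 dB.
fan: 68 − 20·log₁₀(23.8/4.9) = 68 − 13.73 = 54.27 dB.
Σ 10^(L/10) = 2.258e+06 → L_total = 10·log₁₀(2.258e+06) = 63.54 dB.

63.5 dB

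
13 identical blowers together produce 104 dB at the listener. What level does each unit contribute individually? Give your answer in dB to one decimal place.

For N identical incoherent sources L_total = L₁ + 10·log₁₀ N, so L₁ = 104 − 10·log₁₀(13) = 104 − 11.139.

92.9 dB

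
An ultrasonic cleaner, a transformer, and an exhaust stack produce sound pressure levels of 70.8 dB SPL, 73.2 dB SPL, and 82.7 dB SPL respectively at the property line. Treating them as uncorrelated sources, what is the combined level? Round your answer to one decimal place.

83.4 dB SPL

For uncorrelated sources the intensities add, so convert each level to linear form, sum, and take 10·log₁₀ of the total.
Σ 10^(L/10) = 10^(70.8/10) + 10^(73.2/10) + 10^(82.7/10) = 2.191e+08.
L_total = 10·log₁₀(2.191e+08) = 83.41 dB SPL.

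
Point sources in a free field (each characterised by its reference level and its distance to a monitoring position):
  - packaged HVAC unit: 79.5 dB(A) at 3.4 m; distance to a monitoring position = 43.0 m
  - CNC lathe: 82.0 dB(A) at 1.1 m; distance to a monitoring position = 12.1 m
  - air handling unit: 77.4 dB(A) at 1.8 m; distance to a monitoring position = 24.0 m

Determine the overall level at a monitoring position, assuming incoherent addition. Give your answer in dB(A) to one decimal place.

63.4 dB(A)

Apply inverse-square spreading to bring every level to the receiver, then sum 10^(L/10).
packaged HVAC unit: 79.5 − 20·log₁₀(43.0/3.4) = 79.5 − 22.04 = 57.46 dB(A).
CNC lathe: 82.0 − 20·log₁₀(12.1/1.1) = 82.0 − 20.83 = 61.17 dB(A).
air handling unit: 77.4 − 20·log₁₀(24.0/1.8) = 77.4 − 22.50 = 54.90 dB(A).
Σ 10^(L/10) = 2.176e+06 → L_total = 10·log₁₀(2.176e+06) = 63.38 dB(A).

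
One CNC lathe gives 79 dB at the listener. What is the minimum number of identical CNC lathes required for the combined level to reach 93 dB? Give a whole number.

26

N identical sources give L₁ + 10·log₁₀ N, so require 10·log₁₀ N ≥ 93 − 79 = 14.0 dB.
N ≥ 10^(14.0/10) = 25.119, so N = 26.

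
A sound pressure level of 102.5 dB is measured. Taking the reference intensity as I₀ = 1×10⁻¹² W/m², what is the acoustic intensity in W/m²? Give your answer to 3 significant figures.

L = 10·log₁₀(I/I₀) ⇒ I = I₀·10^(L/10) = 10⁻¹² × 10^10.25.

0.0178 W/m²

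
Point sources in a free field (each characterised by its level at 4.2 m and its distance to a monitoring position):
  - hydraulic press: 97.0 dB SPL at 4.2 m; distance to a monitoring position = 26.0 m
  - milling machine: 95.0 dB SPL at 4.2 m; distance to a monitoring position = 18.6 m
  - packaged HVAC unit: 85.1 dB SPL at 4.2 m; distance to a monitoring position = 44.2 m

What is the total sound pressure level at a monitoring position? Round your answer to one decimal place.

Apply inverse-square spreading to bring every level to the receiver, then sum 10^(L/10).
hydraulic press: 97.0 − 20·log₁₀(26.0/4.2) = 97.0 − 15.83 = 81.17 dB SPL.
milling machine: 95.0 − 20·log₁₀(18.6/4.2) = 95.0 − 12.93 = 82.07 dB SPL.
packaged HVAC unit: 85.1 − 20·log₁₀(44.2/4.2) = 85.1 − 20.44 = 64.66 dB SPL.
Σ 10^(L/10) = 2.949e+08 → L_total = 10·log₁₀(2.949e+08) = 84.70 dB SPL.

84.7 dB SPL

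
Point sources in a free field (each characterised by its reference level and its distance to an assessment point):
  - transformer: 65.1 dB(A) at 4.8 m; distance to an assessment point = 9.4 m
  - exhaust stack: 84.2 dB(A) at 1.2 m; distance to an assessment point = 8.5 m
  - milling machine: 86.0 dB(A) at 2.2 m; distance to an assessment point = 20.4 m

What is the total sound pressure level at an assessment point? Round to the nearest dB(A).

Propagate each source to the receiver with L = L_ref − 20·log₁₀(r/r_ref), then add intensities.
transformer: 65.1 − 20·log₁₀(9.4/4.8) = 65.1 − 5.84 = 59.26 dB(A).
exhaust stack: 84.2 − 20·log₁₀(8.5/1.2) = 84.2 − 17.00 = 67.20 dB(A).
milling machine: 86.0 − 20·log₁₀(20.4/2.2) = 86.0 − 19.34 = 66.66 dB(A).
Σ 10^(L/10) = 1.072e+07 → L_total = 10·log₁₀(1.072e+07) = 70.30 dB(A).

70 dB(A)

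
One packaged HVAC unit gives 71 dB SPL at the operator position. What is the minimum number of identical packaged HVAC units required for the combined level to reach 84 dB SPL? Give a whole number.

N identical sources give L₁ + 10·log₁₀ N, so require 10·log₁₀ N ≥ 84 − 71 = 13.0 dB.
N ≥ 10^(13.0/10) = 19.953, so N = 20.

20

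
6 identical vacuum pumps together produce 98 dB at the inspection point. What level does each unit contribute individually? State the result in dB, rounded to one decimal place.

For N identical incoherent sources L_total = L₁ + 10·log₁₀ N, so L₁ = 98 − 10·log₁₀(6) = 98 − 7.782.

90.2 dB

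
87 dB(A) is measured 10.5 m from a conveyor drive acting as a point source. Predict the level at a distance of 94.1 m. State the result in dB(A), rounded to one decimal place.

68.0 dB(A)

Point-source attenuation: ΔL = 20·log₁₀(r₂/r₁) = 20·log₁₀(94.1/10.5) = 19.048 dB.
L₂ = 87 − 20·log₁₀(94.1/10.5) = 87 − 19.048 = 67.95 dB(A).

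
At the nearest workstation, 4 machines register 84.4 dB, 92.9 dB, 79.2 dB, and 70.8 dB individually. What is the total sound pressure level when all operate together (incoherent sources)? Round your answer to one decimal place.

93.7 dB

For uncorrelated sources the intensities add, so convert each level to linear form, sum, and take 10·log₁₀ of the total.
Σ 10^(L/10) = 10^(84.4/10) + 10^(92.9/10) + 10^(79.2/10) + 10^(70.8/10) = 2.320e+09.
L_total = 10·log₁₀(2.320e+09) = 93.66 dB.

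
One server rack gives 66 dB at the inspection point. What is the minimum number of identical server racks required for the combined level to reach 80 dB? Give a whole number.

Need L₁ + 10·log₁₀ N ≥ 80, i.e. log₁₀ N ≥ 1.40.
N ≥ 10^(14.0/10) = 25.119, so N = 26.

26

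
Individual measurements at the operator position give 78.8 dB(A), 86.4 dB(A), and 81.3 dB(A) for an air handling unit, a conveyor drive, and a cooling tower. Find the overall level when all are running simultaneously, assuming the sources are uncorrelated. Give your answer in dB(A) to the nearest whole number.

Incoherent sources combine by intensity addition: L_total = 10·log₁₀(Σ 10^(L_i/10)).
Σ 10^(L/10) = 10^(78.8/10) + 10^(86.4/10) + 10^(81.3/10) = 6.473e+08.
L_total = 10·log₁₀(6.473e+08) = 88.11 dB(A).

88 dB(A)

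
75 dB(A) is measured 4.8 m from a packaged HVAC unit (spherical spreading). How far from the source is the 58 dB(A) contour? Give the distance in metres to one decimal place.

The 17.0 dB drop corresponds to a distance ratio of 10^(17.0/20) for a point source.
r₂ = 4.8·10^((75−58)/20) = 4.8·10^(17.0/20) = 33.98 m.

34.0 m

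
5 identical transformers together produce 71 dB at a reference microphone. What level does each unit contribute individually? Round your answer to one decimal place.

64.0 dB

Dividing the total intensity by 5 lowers the level by 10·log₁₀ 5 = 6.990 dB: L₁ = 71 − 6.990.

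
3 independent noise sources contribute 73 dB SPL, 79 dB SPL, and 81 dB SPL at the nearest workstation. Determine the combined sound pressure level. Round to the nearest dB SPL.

For uncorrelated sources the intensities add, so convert each level to linear form, sum, and take 10·log₁₀ of the total.
Σ 10^(L/10) = 10^(73/10) + 10^(79/10) + 10^(81/10) = 2.253e+08.
L_total = 10·log₁₀(2.253e+08) = 83.53 dB SPL.

84 dB SPL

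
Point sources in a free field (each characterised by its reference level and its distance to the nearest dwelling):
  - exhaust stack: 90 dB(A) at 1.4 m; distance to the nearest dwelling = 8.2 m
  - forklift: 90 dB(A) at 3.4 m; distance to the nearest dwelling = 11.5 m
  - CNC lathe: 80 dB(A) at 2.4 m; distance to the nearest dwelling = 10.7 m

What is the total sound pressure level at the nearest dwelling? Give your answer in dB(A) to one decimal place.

First find each source's level at the receiver (point-source: −20·log₁₀(r/r_ref)), then combine on an intensity basis.
exhaust stack: 90 − 20·log₁₀(8.2/1.4) = 90 − 15.35 = 74.65 dB(A).
forklift: 90 − 20·log₁₀(11.5/3.4) = 90 − 10.58 = 79.42 dB(A).
CNC lathe: 80 − 20·log₁₀(10.7/2.4) = 80 − 12.98 = 67.02 dB(A).
Σ 10^(L/10) = 1.216e+08 → L_total = 10·log₁₀(1.216e+08) = 80.85 dB(A).

80.8 dB(A)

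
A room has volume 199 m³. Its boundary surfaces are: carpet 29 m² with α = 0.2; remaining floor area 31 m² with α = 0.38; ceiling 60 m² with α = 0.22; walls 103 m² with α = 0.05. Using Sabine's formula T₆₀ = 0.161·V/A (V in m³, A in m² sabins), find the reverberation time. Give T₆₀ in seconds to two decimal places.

0.89 s

Total absorption A = 29·0.2 + 31·0.38 + 60·0.22 + 103·0.05 = 35.93 m² sabins.
T₆₀ = 0.161·V/A = 0.161·199/35.93 = 0.892 s.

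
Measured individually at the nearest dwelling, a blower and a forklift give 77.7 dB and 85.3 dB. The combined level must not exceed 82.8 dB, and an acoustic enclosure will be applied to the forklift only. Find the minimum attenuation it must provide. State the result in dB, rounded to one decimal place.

Fixed contribution from the other source: Σ 10^(L/10) = 10^(77.7/10) = 5.888e+07 (77.70 dB).
The limit corresponds to 10^(82.8/10) = 1.905e+08; subtracting the fixed part leaves 1.317e+08 for the forklift, i.e. 81.19 dB.
So the forklift must be reduced from 85.3 to 81.19 dB: IL = 4.11 dB.

4.1 dB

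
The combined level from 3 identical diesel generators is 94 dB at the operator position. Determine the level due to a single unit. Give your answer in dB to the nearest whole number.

89 dB

3 equal contributions raise the level by 10·log₁₀ 3 = 4.771 dB, so each unit alone gives 94 − 4.771.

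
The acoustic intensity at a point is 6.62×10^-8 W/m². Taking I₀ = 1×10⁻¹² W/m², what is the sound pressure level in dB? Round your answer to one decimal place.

L = 10·log₁₀(I/I₀) = 10·log₁₀(6.62×10^-8/10⁻¹²) = 10·log₁₀(6.62×10^4).
L = 10·(0.8209 + 4) = 48.21 dB.

48.2 dB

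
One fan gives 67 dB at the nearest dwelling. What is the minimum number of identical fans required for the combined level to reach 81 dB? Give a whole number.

Need L₁ + 10·log₁₀ N ≥ 81, i.e. log₁₀ N ≥ 1.40.
N ≥ 10^(14.0/10) = 25.119, so N = 26.

26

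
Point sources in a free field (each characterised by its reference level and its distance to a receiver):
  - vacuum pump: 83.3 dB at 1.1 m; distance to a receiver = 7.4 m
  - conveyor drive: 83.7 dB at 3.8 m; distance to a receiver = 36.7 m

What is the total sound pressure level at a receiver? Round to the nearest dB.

69 dB

Apply inverse-square spreading to bring every level to the receiver, then sum 10^(L/10).
vacuum pump: 83.3 − 20·log₁₀(7.4/1.1) = 83.3 − 16.56 = 66.74 dB.
conveyor drive: 83.7 − 20·log₁₀(36.7/3.8) = 83.7 − 19.70 = 64.00 dB.
Σ 10^(L/10) = 7.237e+06 → L_total = 10·log₁₀(7.237e+06) = 68.60 dB.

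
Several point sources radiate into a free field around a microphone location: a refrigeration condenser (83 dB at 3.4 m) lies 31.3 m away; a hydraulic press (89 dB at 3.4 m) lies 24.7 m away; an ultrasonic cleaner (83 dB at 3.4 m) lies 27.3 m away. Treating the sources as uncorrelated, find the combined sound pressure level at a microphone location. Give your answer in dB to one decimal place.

First find each source's level at the receiver (point-source: −20·log₁₀(r/r_ref)), then combine on an intensity basis.
refrigeration condenser: 83 − 20·log₁₀(31.3/3.4) = 83 − 19.28 = 63.72 dB.
hydraulic press: 89 − 20·log₁₀(24.7/3.4) = 89 − 17.22 = 71.78 dB.
ultrasonic cleaner: 83 − 20·log₁₀(27.3/3.4) = 83 − 18.09 = 64.91 dB.
Σ 10^(L/10) = 2.050e+07 → L_total = 10·log₁₀(2.050e+07) = 73.12 dB.

73.1 dB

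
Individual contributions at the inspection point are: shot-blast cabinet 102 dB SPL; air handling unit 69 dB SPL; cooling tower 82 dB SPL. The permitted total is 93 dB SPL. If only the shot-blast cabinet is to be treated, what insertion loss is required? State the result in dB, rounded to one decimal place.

Fixed contribution from the other sources: Σ 10^(L/10) = 10^(69/10) + 10^(82/10) = 1.664e+08 (82.21 dB SPL).
To meet 93 dB SPL overall, the treated shot-blast cabinet may contribute at most 10^(93/10) − 1.664e+08 = 1.829e+09, i.e. 92.62 dB SPL.
Required insertion loss = 102 − 92.62 = 9.38 dB.

9.4 dB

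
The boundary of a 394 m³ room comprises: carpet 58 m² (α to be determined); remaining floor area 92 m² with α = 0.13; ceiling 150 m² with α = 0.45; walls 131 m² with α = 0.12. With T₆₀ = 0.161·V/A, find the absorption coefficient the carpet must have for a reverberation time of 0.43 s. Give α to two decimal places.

0.90

A = 0.161·V/T₆₀ = 0.161·394/0.43 = 147.52 m² sabins.
Absorption from the other surfaces = 92·0.13 + 150·0.45 + 131·0.12 = 95.18 m², so the carpet must supply 52.34 m² over 58 m².
α = 52.34/58 = 0.902.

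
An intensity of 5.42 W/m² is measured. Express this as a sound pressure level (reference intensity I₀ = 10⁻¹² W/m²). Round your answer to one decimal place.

I/I₀ = 5.42/10⁻¹² = 5.42×10^12, and L = 10·log₁₀(I/I₀).
L = 10·(0.7340 + 12) = 127.34 dB.

127.3 dB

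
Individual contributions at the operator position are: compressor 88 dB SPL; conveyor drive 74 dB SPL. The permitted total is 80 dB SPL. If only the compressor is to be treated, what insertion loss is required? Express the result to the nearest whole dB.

Everything except the compressor sums to 10^(74/10) = 2.512e+07 in linear terms, 74.00 dB SPL.
To meet 80 dB SPL overall, the treated compressor may contribute at most 10^(80/10) − 2.512e+07 = 7.488e+07, i.e. 78.74 dB SPL.
So the compressor must be reduced from 88 to 78.74 dB SPL: IL = 9.26 dB.

9 dB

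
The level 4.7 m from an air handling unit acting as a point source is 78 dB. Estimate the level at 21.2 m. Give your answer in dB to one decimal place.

Spherical spreading from a point source gives a 20·log₁₀(r₂/r₁) drop.
L₂ = 78 − 20·log₁₀(21.2/4.7) = 78 − 13.085 = 64.92 dB.

64.9 dB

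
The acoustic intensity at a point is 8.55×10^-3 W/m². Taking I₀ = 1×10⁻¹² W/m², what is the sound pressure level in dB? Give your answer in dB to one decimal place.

Dividing by I₀ shifts the exponent by 12: I/I₀ = 8.55×10^9.
L = 10·(0.9320 + 9) = 99.32 dB.

99.3 dB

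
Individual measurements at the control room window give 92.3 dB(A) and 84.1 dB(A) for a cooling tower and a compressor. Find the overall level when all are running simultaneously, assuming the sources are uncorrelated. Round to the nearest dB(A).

Incoherent sources combine by intensity addition: L_total = 10·log₁₀(Σ 10^(L_i/10)).
Σ 10^(L/10) = 10^(92.3/10) + 10^(84.1/10) = 1.955e+09.
L_total = 10·log₁₀(1.955e+09) = 92.91 dB(A).

93 dB(A)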